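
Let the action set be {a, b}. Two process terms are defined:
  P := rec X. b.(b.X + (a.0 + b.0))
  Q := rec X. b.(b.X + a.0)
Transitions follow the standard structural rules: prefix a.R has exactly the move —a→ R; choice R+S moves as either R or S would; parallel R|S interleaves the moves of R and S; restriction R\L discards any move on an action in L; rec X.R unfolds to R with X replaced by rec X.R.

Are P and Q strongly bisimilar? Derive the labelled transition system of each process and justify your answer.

P's transition system — 3 states:
  p0 = rec X. b.(b.X + (a.0 + b.0)) | -b-> p1
  p1 = b.(rec X. b.(b.X + (a.0 + b.0))) + (a.0 + b.0) | -a-> p2, -b-> p0, -b-> p2
  p2 = 0 | (no moves)
Q's transition system — 3 states:
  q0 = rec X. b.(b.X + a.0) | -b-> q1
  q1 = b.(rec X. b.(b.X + a.0)) + a.0 | -a-> q2, -b-> q0
  q2 = 0 | (no moves)
Bisimilarity quotient blocks:
  B0 = {p0}
  B1 = {p1}
  B2 = {p2, q2}
  B3 = {q0}
  B4 = {q1}
p0 ∈ B0, q0 ∈ B3 → different blocks

not bisimilar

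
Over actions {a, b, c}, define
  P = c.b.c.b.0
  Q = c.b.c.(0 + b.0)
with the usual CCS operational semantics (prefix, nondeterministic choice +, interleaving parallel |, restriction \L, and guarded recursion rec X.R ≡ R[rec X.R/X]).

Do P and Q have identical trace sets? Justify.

P's transition system — 5 states:
  s0 = c.b.c.b.0 | --c--▸ s1
  s1 = b.c.b.0 | --b--▸ s2
  s2 = c.b.0 | --c--▸ s3
  s3 = b.0 | --b--▸ s4
  s4 = 0 | (no moves)
Q's transition system — 5 states:
  t0 = c.b.c.(0 + b.0) | --c--▸ t1
  t1 = b.c.(0 + b.0) | --b--▸ t2
  t2 = c.(0 + b.0) | --c--▸ t3
  t3 = 0 + b.0 | --b--▸ t4
  t4 = 0 | (no moves)
Partition-refinement fixed point:
  B0 = {s0, t0}
  B1 = {s1, t1}
  B2 = {s2, t2}
  B3 = {s3, t3}
  B4 = {s4, t4}
s0 ∈ B0, t0 ∈ B0 → same block
Bisimilar ⇒ trace-equivalent.

YES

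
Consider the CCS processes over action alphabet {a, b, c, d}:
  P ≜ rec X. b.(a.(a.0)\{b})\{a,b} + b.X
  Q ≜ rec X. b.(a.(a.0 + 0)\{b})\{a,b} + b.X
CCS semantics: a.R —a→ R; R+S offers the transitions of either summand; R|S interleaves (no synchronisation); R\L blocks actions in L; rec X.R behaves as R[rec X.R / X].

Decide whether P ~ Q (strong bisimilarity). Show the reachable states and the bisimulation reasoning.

LTS(P): 2 reachable states
  s0 = rec X. b.(a.(a.0)\{b})\{a,b} + b.X :: -b-> s0, -b-> s1
  s1 = (a.(a.0)\{b})\{a,b} :: ·
LTS(Q): 2 reachable states
  t0 = rec X. b.(a.(a.0 + 0)\{b})\{a,b} + b.X :: -b-> t0, -b-> t1
  t1 = (a.(a.0 + 0)\{b})\{a,b} :: ·
Partition-refinement fixed point:
  B0 = {s0, t0}
  B1 = {s1, t1}
s0 ∈ B0, t0 ∈ B0 → same block

bisimilar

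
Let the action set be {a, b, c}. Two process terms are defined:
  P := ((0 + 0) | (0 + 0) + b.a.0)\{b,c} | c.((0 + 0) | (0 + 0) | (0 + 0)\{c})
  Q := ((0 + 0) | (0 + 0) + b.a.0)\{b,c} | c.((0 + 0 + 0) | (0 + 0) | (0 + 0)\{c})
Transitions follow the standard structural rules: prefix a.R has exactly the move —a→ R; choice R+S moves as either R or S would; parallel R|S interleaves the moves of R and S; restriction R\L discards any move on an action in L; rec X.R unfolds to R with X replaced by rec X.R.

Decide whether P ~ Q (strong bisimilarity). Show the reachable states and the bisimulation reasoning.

Reachable graph of P (2 states):
  m0 = ((0 + 0) | (0 + 0) + b.a.0)\{b,c} | c.((0 + 0) | (0 + 0) | (0 + 0)\{c}) :: -c-> m1
  m1 = ((0 + 0) | (0 + 0) + b.a.0)\{b,c} | ((0 + 0) | (0 + 0) | (0 + 0)\{c}) :: (no moves)
Reachable graph of Q (2 states):
  n0 = ((0 + 0) | (0 + 0) + b.a.0)\{b,c} | c.((0 + 0 + 0) | (0 + 0) | (0 + 0)\{c}) :: -c-> n1
  n1 = ((0 + 0) | (0 + 0) + b.a.0)\{b,c} | ((0 + 0 + 0) | (0 + 0) | (0 + 0)\{c}) :: (no moves)
Partition-refinement fixed point:
  B0 = {m0, n0}
  B1 = {m1, n1}
m0 ∈ B0, n0 ∈ B0 → same block

bisimilar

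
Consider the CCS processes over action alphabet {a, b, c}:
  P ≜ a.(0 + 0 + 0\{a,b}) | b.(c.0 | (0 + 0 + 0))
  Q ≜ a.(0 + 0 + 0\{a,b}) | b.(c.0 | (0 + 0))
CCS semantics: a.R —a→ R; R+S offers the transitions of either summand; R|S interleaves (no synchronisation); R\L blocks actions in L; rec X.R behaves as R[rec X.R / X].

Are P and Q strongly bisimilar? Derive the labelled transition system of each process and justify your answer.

P's transition system — 6 states:
  p0 = a.(0 + 0 + 0\{a,b}) | b.(c.0 | (0 + 0 + 0)) :: ··a··> p1, ··b··> p2
  p1 = (0 + 0 + 0\{a,b}) | b.(c.0 | (0 + 0 + 0)) :: ··b··> p3
  p2 = a.(0 + 0 + 0\{a,b}) | (c.0 | (0 + 0 + 0)) :: ··a··> p3, ··c··> p4
  p3 = (0 + 0 + 0\{a,b}) | (c.0 | (0 + 0 + 0)) :: ··c··> p5
  p4 = a.(0 + 0 + 0\{a,b}) | (0 | (0 + 0 + 0)) :: ··a··> p5
  p5 = (0 + 0 + 0\{a,b}) | (0 | (0 + 0 + 0)) :: stopped
Q's transition system — 6 states:
  q0 = a.(0 + 0 + 0\{a,b}) | b.(c.0 | (0 + 0)) :: ··a··> q1, ··b··> q2
  q1 = (0 + 0 + 0\{a,b}) | b.(c.0 | (0 + 0)) :: ··b··> q3
  q2 = a.(0 + 0 + 0\{a,b}) | (c.0 | (0 + 0)) :: ··a··> q3, ··c··> q4
  q3 = (0 + 0 + 0\{a,b}) | (c.0 | (0 + 0)) :: ··c··> q5
  q4 = a.(0 + 0 + 0\{a,b}) | (0 | (0 + 0)) :: ··a··> q5
  q5 = (0 + 0 + 0\{a,b}) | (0 | (0 + 0)) :: stopped
Partition-refinement fixed point:
  B0 = {p0, q0}
  B1 = {p1, q1}
  B2 = {p3, q3}
  B3 = {p5, q5}
  B4 = {p2, q2}
  B5 = {p4, q4}
p0 ∈ B0, q0 ∈ B0 → same block

P ~ Q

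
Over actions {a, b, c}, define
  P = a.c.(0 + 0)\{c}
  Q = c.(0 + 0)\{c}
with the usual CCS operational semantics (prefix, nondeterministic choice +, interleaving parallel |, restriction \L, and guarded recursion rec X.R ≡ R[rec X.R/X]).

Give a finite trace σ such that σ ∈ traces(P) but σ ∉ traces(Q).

a

P's transition system — 3 states:
  s0 = a.c.(0 + 0)\{c} | =a=> s1
  s1 = c.(0 + 0)\{c} | =c=> s2
  s2 = (0 + 0)\{c} | deadlocked
Q's transition system — 2 states:
  t0 = c.(0 + 0)\{c} | =c=> t1
  t1 = (0 + 0)\{c} | deadlocked
Executing a from P (initial set {s0}):
  [1] a ⇒ {s1}
  P completes σ.
Executing a from Q (initial set {t0}):
  [1] a ⇒ ∅ (Q stuck)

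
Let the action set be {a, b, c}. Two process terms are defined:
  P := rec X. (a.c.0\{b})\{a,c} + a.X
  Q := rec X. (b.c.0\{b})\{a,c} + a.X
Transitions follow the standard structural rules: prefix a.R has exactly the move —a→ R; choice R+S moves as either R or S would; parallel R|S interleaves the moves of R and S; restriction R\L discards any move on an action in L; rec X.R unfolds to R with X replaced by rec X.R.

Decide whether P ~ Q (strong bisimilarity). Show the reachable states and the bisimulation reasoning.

not bisimilar

LTS(P): 1 reachable states
  s0 = rec X. (a.c.0\{b})\{a,c} + a.X → -a-> s0
LTS(Q): 2 reachable states
  t0 = rec X. (b.c.0\{b})\{a,c} + a.X → -a-> t0, -b-> t1
  t1 = (c.0\{b})\{a,c} → stopped
Coarsest stable partition (strong bisimilarity classes):
  B0 = {s0}
  B1 = {t0}
  B2 = {t1}
s0 ∈ B0, t0 ∈ B1 → different blocks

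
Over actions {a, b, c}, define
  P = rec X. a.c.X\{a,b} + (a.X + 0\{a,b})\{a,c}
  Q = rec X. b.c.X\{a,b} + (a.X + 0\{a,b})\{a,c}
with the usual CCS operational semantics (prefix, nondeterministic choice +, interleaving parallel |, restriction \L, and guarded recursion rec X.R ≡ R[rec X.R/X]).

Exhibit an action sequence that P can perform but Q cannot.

a

LTS(P): 3 reachable states
  p0 = rec X. a.c.X\{a,b} + (a.X + 0\{a,b})\{a,c} | ··a··> p1
  p1 = c.(rec X. a.c.X\{a,b} + (a.X + 0\{a,b})\{a,c})\{a,b} | ··c··> p2
  p2 = (rec X. a.c.X\{a,b} + (a.X + 0\{a,b})\{a,c})\{a,b} | stopped
LTS(Q): 3 reachable states
  q0 = rec X. b.c.X\{a,b} + (a.X + 0\{a,b})\{a,c} | ··b··> q1
  q1 = c.(rec X. b.c.X\{a,b} + (a.X + 0\{a,b})\{a,c})\{a,b} | ··c··> q2
  q2 = (rec X. b.c.X\{a,b} + (a.X + 0\{a,b})\{a,c})\{a,b} | stopped
Run σ = ⟨a⟩ on P: start {p0}
  step 1 (a): {p1}
  ✓ P
Run σ = ⟨a⟩ on Q: start {q0}
  step 1 (a): no successor for Q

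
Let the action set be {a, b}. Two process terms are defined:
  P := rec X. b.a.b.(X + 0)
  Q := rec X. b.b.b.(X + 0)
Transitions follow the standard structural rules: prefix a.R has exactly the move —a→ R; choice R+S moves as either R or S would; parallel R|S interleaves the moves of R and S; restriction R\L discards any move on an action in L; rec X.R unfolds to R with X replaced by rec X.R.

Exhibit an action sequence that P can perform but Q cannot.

LTS(P): 4 reachable states
  u0 = rec X. b.a.b.(X + 0) ⊢ --b--▸ u1
  u1 = a.b.((rec X. b.a.b.(X + 0)) + 0) ⊢ --a--▸ u2
  u2 = b.((rec X. b.a.b.(X + 0)) + 0) ⊢ --b--▸ u3
  u3 = (rec X. b.a.b.(X + 0)) + 0 ⊢ --b--▸ u1
LTS(Q): 4 reachable states
  v0 = rec X. b.b.b.(X + 0) ⊢ --b--▸ v1
  v1 = b.b.((rec X. b.b.b.(X + 0)) + 0) ⊢ --b--▸ v2
  v2 = b.((rec X. b.b.b.(X + 0)) + 0) ⊢ --b--▸ v3
  v3 = (rec X. b.b.b.(X + 0)) + 0 ⊢ --b--▸ v1
Run σ = ⟨ba⟩ on P: start {u0}
  after b @ step 1: {u1}
  after a @ step 2: {u2}
  ✓ P
Run σ = ⟨ba⟩ on Q: start {v0}
  after b @ step 1: {v1}
  after a @ step 2: no successor for Q

ba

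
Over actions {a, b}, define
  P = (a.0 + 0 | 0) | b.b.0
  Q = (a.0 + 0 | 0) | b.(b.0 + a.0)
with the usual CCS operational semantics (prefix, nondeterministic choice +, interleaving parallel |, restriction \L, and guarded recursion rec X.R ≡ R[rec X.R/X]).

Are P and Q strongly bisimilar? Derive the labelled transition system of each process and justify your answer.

P ≁ Q

Reachable graph of P (6 states):
  s0 = (a.0 + 0 | 0) | b.b.0 → ··a··> s1, ··b··> s2
  s1 = 0 | b.b.0 → ··b··> s3
  s2 = (a.0 + 0 | 0) | b.0 → ··a··> s3, ··b··> s4
  s3 = 0 | b.0 → ··b··> s5
  s4 = (a.0 + 0 | 0) | 0 → ··a··> s5
  s5 = 0 | 0 → (no moves)
Reachable graph of Q (6 states):
  t0 = (a.0 + 0 | 0) | b.(b.0 + a.0) → ··a··> t1, ··b··> t2
  t1 = 0 | b.(b.0 + a.0) → ··b··> t3
  t2 = (a.0 + 0 | 0) | (b.0 + a.0) → ··a··> t3, ··a··> t4, ··b··> t4
  t3 = 0 | (b.0 + a.0) → ··a··> t5, ··b··> t5
  t4 = (a.0 + 0 | 0) | 0 → ··a··> t5
  t5 = 0 | 0 → (no moves)
Coarsest stable partition (strong bisimilarity classes):
  B0 = {s0}
  B1 = {s2}
  B2 = {s3}
  B3 = {s5, t5}
  B4 = {s4, t4}
  B5 = {s1}
  B6 = {t0}
  B7 = {t2}
  B8 = {t3}
  B9 = {t1}
s0 ∈ B0, t0 ∈ B6 → different blocks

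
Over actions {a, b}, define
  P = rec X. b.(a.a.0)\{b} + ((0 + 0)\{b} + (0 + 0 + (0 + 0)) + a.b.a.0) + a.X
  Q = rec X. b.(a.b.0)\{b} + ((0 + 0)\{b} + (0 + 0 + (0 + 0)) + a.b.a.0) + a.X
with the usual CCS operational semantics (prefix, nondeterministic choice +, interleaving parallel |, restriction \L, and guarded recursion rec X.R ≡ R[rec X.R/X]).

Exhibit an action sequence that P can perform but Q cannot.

LTS(P): 7 reachable states
  m0 = rec X. b.(a.a.0)\{b} + ((0 + 0)\{b} + (0 + 0 + (0 + 0)) + a.b.a.0) + a.X :: —a→ m0, —a→ m1, —b→ m2
  m1 = b.a.0 :: —b→ m3
  m2 = (a.a.0)\{b} :: —a→ m4
  m3 = a.0 :: —a→ m5
  m4 = (a.0)\{b} :: —a→ m6
  m5 = 0 :: ·
  m6 = 0\{b} :: ·
LTS(Q): 6 reachable states
  n0 = rec X. b.(a.b.0)\{b} + ((0 + 0)\{b} + (0 + 0 + (0 + 0)) + a.b.a.0) + a.X :: —a→ n0, —a→ n1, —b→ n2
  n1 = b.a.0 :: —b→ n3
  n2 = (a.b.0)\{b} :: —a→ n4
  n3 = a.0 :: —a→ n5
  n4 = (b.0)\{b} :: ·
  n5 = 0 :: ·
Trace ⟨baa⟩ through P, begin at {m0}:
  step 1 (b): {m2}
  step 2 (a): {m4}
  step 3 (a): {m6}
  ✓ P
Trace ⟨baa⟩ through Q, begin at {n0}:
  step 1 (b): {n2}
  step 2 (a): {n4}
  step 3 (a): no successor for Q

baa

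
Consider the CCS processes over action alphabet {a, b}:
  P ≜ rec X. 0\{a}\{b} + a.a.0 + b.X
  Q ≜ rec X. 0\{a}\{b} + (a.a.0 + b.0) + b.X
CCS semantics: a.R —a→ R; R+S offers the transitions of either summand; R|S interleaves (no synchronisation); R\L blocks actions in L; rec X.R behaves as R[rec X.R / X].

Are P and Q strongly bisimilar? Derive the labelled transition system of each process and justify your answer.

P ≁ Q

LTS(P): 3 reachable states
  p0 = rec X. 0\{a}\{b} + a.a.0 + b.X has moves --a--▸ p1, --b--▸ p0
  p1 = a.0 has moves --a--▸ p2
  p2 = 0 has moves (no moves)
LTS(Q): 3 reachable states
  q0 = rec X. 0\{a}\{b} + (a.a.0 + b.0) + b.X has moves --a--▸ q1, --b--▸ q0, --b--▸ q2
  q1 = a.0 has moves --a--▸ q2
  q2 = 0 has moves (no moves)
Partition-refinement fixed point:
  B0 = {p0}
  B1 = {p1, q1}
  B2 = {p2, q2}
  B3 = {q0}
p0 ∈ B0, q0 ∈ B3 → different blocks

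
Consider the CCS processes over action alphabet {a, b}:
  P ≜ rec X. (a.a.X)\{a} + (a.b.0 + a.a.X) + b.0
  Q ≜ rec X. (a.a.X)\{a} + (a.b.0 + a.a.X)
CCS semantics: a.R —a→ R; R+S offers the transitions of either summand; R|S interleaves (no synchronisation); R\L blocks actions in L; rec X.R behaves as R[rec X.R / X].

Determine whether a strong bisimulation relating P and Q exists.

not bisimilar

P's transition system — 4 states:
  s0 = rec X. (a.a.X)\{a} + (a.b.0 + a.a.X) + b.0 ⊢ -a-> s1, -a-> s2, -b-> s3
  s1 = a.(rec X. (a.a.X)\{a} + (a.b.0 + a.a.X) + b.0) ⊢ -a-> s0
  s2 = b.0 ⊢ -b-> s3
  s3 = 0 ⊢ stopped
Q's transition system — 4 states:
  t0 = rec X. (a.a.X)\{a} + (a.b.0 + a.a.X) ⊢ -a-> t1, -a-> t2
  t1 = a.(rec X. (a.a.X)\{a} + (a.b.0 + a.a.X)) ⊢ -a-> t0
  t2 = b.0 ⊢ -b-> t3
  t3 = 0 ⊢ stopped
Coarsest stable partition (strong bisimilarity classes):
  B0 = {s0}
  B1 = {s2, t2}
  B2 = {s3, t3}
  B3 = {s1}
  B4 = {t0}
  B5 = {t1}
s0 ∈ B0, t0 ∈ B4 → different blocks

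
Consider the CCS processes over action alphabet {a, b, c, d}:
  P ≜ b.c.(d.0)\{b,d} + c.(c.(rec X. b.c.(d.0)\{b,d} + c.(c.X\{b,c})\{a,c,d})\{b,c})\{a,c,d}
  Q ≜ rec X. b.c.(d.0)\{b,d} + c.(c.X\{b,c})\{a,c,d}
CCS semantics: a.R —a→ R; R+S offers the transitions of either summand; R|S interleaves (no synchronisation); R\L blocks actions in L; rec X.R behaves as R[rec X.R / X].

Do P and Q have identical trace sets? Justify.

LTS(P): 4 reachable states
  m0 = b.c.(d.0)\{b,d} + c.(c.(rec X. b.c.(d.0)\{b,d} + c.(c.X\{b,c})\{a,c,d})\{b,c})\{a,c,d} ⊢ —b→ m1, —c→ m2
  m1 = c.(d.0)\{b,d} ⊢ —c→ m3
  m2 = (c.(rec X. b.c.(d.0)\{b,d} + c.(c.X\{b,c})\{a,c,d})\{b,c})\{a,c,d} ⊢ stopped
  m3 = (d.0)\{b,d} ⊢ stopped
LTS(Q): 4 reachable states
  n0 = rec X. b.c.(d.0)\{b,d} + c.(c.X\{b,c})\{a,c,d} ⊢ —b→ n1, —c→ n2
  n1 = c.(d.0)\{b,d} ⊢ —c→ n3
  n2 = (c.(rec X. b.c.(d.0)\{b,d} + c.(c.X\{b,c})\{a,c,d})\{b,c})\{a,c,d} ⊢ stopped
  n3 = (d.0)\{b,d} ⊢ stopped
Coarsest stable partition (strong bisimilarity classes):
  B0 = {m0, n0}
  B1 = {m1, n1}
  B2 = {m2, m3, n2, n3}
m0 ∈ B0, n0 ∈ B0 → same block
Bisimilar ⇒ trace-equivalent.

traces(P) = traces(Q)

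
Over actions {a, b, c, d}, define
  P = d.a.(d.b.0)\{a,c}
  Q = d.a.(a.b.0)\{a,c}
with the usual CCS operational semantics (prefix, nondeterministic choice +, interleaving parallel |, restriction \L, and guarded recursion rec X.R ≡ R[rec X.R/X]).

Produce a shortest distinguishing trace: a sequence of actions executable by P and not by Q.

Reachable graph of P (5 states):
  p0 = d.a.(d.b.0)\{a,c} :: ··d··> p1
  p1 = a.(d.b.0)\{a,c} :: ··a··> p2
  p2 = (d.b.0)\{a,c} :: ··d··> p3
  p3 = (b.0)\{a,c} :: ··b··> p4
  p4 = 0\{a,c} :: deadlocked
Reachable graph of Q (3 states):
  q0 = d.a.(a.b.0)\{a,c} :: ··d··> q1
  q1 = a.(a.b.0)\{a,c} :: ··a··> q2
  q2 = (a.b.0)\{a,c} :: deadlocked
Run σ = ⟨dad⟩ on P: start {p0}
  step 1 (d): {p1}
  step 2 (a): {p2}
  step 3 (d): {p3}
  P completes σ.
Run σ = ⟨dad⟩ on Q: start {q0}
  step 1 (d): {q1}
  step 2 (a): {q2}
  step 3 (d): ∅  — Q cannot continue

dad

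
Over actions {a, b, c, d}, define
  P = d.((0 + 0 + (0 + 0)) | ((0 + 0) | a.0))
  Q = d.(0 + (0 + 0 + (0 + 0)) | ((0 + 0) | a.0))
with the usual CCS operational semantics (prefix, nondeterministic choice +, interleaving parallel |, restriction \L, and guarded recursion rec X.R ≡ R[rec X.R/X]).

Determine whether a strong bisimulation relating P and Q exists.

Reachable graph of P (3 states):
  u0 = d.((0 + 0 + (0 + 0)) | ((0 + 0) | a.0)) ⊢ -d-> u1
  u1 = (0 + 0 + (0 + 0)) | ((0 + 0) | a.0) ⊢ -a-> u2
  u2 = (0 + 0 + (0 + 0)) | ((0 + 0) | 0) ⊢ deadlocked
Reachable graph of Q (3 states):
  v0 = d.(0 + (0 + 0 + (0 + 0)) | ((0 + 0) | a.0)) ⊢ -d-> v1
  v1 = 0 + (0 + 0 + (0 + 0)) | ((0 + 0) | a.0) ⊢ -a-> v2
  v2 = (0 + 0 + (0 + 0)) | ((0 + 0) | 0) ⊢ deadlocked
Bisimilarity quotient blocks:
  B0 = {u0, v0}
  B1 = {u1, v1}
  B2 = {u2, v2}
u0 ∈ B0, v0 ∈ B0 → same block

P ~ Q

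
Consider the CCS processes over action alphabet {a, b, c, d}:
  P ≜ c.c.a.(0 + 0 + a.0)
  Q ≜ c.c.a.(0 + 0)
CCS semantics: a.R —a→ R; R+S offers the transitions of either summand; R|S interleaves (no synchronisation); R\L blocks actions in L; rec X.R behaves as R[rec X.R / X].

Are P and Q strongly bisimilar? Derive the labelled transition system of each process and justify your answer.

P ≁ Q

Reachable graph of P (5 states):
  p0 = c.c.a.(0 + 0 + a.0) has moves —c→ p1
  p1 = c.a.(0 + 0 + a.0) has moves —c→ p2
  p2 = a.(0 + 0 + a.0) has moves —a→ p3
  p3 = 0 + 0 + a.0 has moves —a→ p4
  p4 = 0 has moves ∅
Reachable graph of Q (4 states):
  q0 = c.c.a.(0 + 0) has moves —c→ q1
  q1 = c.a.(0 + 0) has moves —c→ q2
  q2 = a.(0 + 0) has moves —a→ q3
  q3 = 0 + 0 has moves ∅
Coarsest stable partition (strong bisimilarity classes):
  B0 = {p0}
  B1 = {p1}
  B2 = {p2}
  B3 = {p3, q2}
  B4 = {p4, q3}
  B5 = {q0}
  B6 = {q1}
p0 ∈ B0, q0 ∈ B5 → different blocks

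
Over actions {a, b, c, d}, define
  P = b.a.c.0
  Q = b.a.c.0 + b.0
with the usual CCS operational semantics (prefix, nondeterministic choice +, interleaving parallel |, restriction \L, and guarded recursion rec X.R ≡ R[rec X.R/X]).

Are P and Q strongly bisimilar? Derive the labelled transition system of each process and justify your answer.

P ≁ Q

P's transition system — 4 states:
  u0 = b.a.c.0 | —b→ u1
  u1 = a.c.0 | —a→ u2
  u2 = c.0 | —c→ u3
  u3 = 0 | (no moves)
Q's transition system — 4 states:
  v0 = b.a.c.0 + b.0 | —b→ v1, —b→ v2
  v1 = 0 | (no moves)
  v2 = a.c.0 | —a→ v3
  v3 = c.0 | —c→ v1
Bisimilarity quotient blocks:
  B0 = {u0}
  B1 = {u1, v2}
  B2 = {u2, v3}
  B3 = {u3, v1}
  B4 = {v0}
u0 ∈ B0, v0 ∈ B4 → different blocks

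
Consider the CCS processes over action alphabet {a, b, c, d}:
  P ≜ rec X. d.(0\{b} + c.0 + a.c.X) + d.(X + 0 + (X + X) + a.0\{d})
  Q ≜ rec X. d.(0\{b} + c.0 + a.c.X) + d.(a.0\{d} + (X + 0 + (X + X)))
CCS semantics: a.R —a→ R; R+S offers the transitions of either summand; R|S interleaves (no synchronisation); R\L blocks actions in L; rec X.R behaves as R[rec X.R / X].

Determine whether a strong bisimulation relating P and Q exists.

Reachable graph of P (6 states):
  m0 = rec X. d.(0\{b} + c.0 + a.c.X) + d.(X + 0 + (X + X) + a.0\{d}) ⊢ ··d··> m1, ··d··> m2
  m1 = (rec X. d.(0\{b} + c.0 + a.c.X) + d.(X + 0 + (X + X) + a.0\{d})) + 0 + ((rec X. d.(0\{b} + c.0 + a.c.X) + d.(X + 0 + (X + X) + a.0\{d})) + (rec X. d.(0\{b} + c.0 + a.c.X) + d.(X + 0 + (X + X) + a.0\{d}))) + a.0\{d} ⊢ ··a··> m3, ··d··> m1, ··d··> m2
  m2 = 0\{b} + c.0 + a.c.(rec X. d.(0\{b} + c.0 + a.c.X) + d.(X + 0 + (X + X) + a.0\{d})) ⊢ ··a··> m4, ··c··> m5
  m3 = 0\{d} ⊢ ∅
  m4 = c.(rec X. d.(0\{b} + c.0 + a.c.X) + d.(X + 0 + (X + X) + a.0\{d})) ⊢ ··c··> m0
  m5 = 0 ⊢ ∅
Reachable graph of Q (6 states):
  n0 = rec X. d.(0\{b} + c.0 + a.c.X) + d.(a.0\{d} + (X + 0 + (X + X))) ⊢ ··d··> n1, ··d··> n2
  n1 = 0\{b} + c.0 + a.c.(rec X. d.(0\{b} + c.0 + a.c.X) + d.(a.0\{d} + (X + 0 + (X + X)))) ⊢ ··a··> n3, ··c··> n4
  n2 = a.0\{d} + ((rec X. d.(0\{b} + c.0 + a.c.X) + d.(a.0\{d} + (X + 0 + (X + X)))) + 0 + ((rec X. d.(0\{b} + c.0 + a.c.X) + d.(a.0\{d} + (X + 0 + (X + X)))) + (rec X. d.(0\{b} + c.0 + a.c.X) + d.(a.0\{d} + (X + 0 + (X + X)))))) ⊢ ··a··> n5, ··d··> n1, ··d··> n2
  n3 = c.(rec X. d.(0\{b} + c.0 + a.c.X) + d.(a.0\{d} + (X + 0 + (X + X)))) ⊢ ··c··> n0
  n4 = 0 ⊢ ∅
  n5 = 0\{d} ⊢ ∅
Partition-refinement fixed point:
  B0 = {m0, n0}
  B1 = {m2, n1}
  B2 = {m4, n3}
  B3 = {m3, m5, n4, n5}
  B4 = {m1, n2}
m0 ∈ B0, n0 ∈ B0 → same block

YES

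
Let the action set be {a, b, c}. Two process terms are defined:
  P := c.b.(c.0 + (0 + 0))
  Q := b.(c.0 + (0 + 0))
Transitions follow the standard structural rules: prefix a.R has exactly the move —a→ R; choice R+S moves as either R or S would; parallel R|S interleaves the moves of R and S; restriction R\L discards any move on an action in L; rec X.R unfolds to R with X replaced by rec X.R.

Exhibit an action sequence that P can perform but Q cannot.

LTS(P): 4 reachable states
  p0 = c.b.(c.0 + (0 + 0)) :: —c→ p1
  p1 = b.(c.0 + (0 + 0)) :: —b→ p2
  p2 = c.0 + (0 + 0) :: —c→ p3
  p3 = 0 :: ·
LTS(Q): 3 reachable states
  q0 = b.(c.0 + (0 + 0)) :: —b→ q1
  q1 = c.0 + (0 + 0) :: —c→ q2
  q2 = 0 :: ·
Trace ⟨c⟩ through P, begin at {p0}:
  [1] c ⇒ {p1}
  — P admits the full trace.
Trace ⟨c⟩ through Q, begin at {q0}:
  [1] c ⇒ ∅ (Q stuck)

c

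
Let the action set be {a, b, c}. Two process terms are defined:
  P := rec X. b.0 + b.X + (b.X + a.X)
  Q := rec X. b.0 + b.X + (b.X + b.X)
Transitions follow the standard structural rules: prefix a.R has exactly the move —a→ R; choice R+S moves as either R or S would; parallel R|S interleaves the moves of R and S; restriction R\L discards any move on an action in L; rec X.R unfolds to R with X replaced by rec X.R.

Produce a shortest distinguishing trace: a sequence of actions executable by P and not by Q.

LTS(P): 2 reachable states
  m0 = rec X. b.0 + b.X + (b.X + a.X) | =a=> m0, =b=> m0, =b=> m1
  m1 = 0 | (no moves)
LTS(Q): 2 reachable states
  n0 = rec X. b.0 + b.X + (b.X + b.X) | =b=> n0, =b=> n1
  n1 = 0 | (no moves)
Run σ = ⟨a⟩ on P: start {m0}
  after a @ step 1: {m0}
  P completes σ.
Run σ = ⟨a⟩ on Q: start {n0}
  after a @ step 1: ∅  — Q cannot continue

a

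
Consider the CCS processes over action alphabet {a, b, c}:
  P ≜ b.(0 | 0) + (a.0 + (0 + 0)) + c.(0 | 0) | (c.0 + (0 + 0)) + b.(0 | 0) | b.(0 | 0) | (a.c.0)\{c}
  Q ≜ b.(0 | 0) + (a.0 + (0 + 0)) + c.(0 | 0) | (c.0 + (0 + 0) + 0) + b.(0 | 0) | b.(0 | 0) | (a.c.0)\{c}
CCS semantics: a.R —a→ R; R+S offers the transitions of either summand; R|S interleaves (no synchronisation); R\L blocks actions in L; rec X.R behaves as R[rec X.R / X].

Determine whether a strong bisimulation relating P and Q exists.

YES

Reachable graph of P (13 states):
  s0 = b.(0 | 0) + (a.0 + (0 + 0)) + c.(0 | 0) | (c.0 + (0 + 0)) + b.(0 | 0) | b.(0 | 0) | (a.c.0)\{c} has moves —a→ s1, —a→ s2, —b→ s3, —b→ s4, —b→ s5, —c→ s6, —c→ s7
  s1 = 0 has moves ·
  s2 = b.(0 | 0) | b.(0 | 0) | (c.0)\{c} has moves —b→ s8, —b→ s9
  s3 = 0 | 0 has moves ·
  s4 = 0 | 0 | b.(0 | 0) | (a.c.0)\{c} has moves —a→ s8, —b→ s10
  s5 = b.(0 | 0) | (0 | 0) | (a.c.0)\{c} has moves —a→ s9, —b→ s10
  s6 = 0 | 0 | (c.0 + (0 + 0)) has moves —c→ s11
  s7 = c.(0 | 0) | 0 has moves —c→ s11
  s8 = 0 | 0 | b.(0 | 0) | (c.0)\{c} has moves —b→ s12
  s9 = b.(0 | 0) | (0 | 0) | (c.0)\{c} has moves —b→ s12
  s10 = 0 | 0 | (0 | 0) | (a.c.0)\{c} has moves —a→ s12
  s11 = 0 | 0 | 0 has moves ·
  s12 = 0 | 0 | (0 | 0) | (c.0)\{c} has moves ·
Reachable graph of Q (13 states):
  t0 = b.(0 | 0) + (a.0 + (0 + 0)) + c.(0 | 0) | (c.0 + (0 + 0) + 0) + b.(0 | 0) | b.(0 | 0) | (a.c.0)\{c} has moves —a→ t1, —a→ t2, —b→ t3, —b→ t4, —b→ t5, —c→ t6, —c→ t7
  t1 = 0 has moves ·
  t2 = b.(0 | 0) | b.(0 | 0) | (c.0)\{c} has moves —b→ t8, —b→ t9
  t3 = 0 | 0 has moves ·
  t4 = 0 | 0 | b.(0 | 0) | (a.c.0)\{c} has moves —a→ t8, —b→ t10
  t5 = b.(0 | 0) | (0 | 0) | (a.c.0)\{c} has moves —a→ t9, —b→ t10
  t6 = 0 | 0 | (c.0 + (0 + 0) + 0) has moves —c→ t11
  t7 = c.(0 | 0) | 0 has moves —c→ t11
  t8 = 0 | 0 | b.(0 | 0) | (c.0)\{c} has moves —b→ t12
  t9 = b.(0 | 0) | (0 | 0) | (c.0)\{c} has moves —b→ t12
  t10 = 0 | 0 | (0 | 0) | (a.c.0)\{c} has moves —a→ t12
  t11 = 0 | 0 | 0 has moves ·
  t12 = 0 | 0 | (0 | 0) | (c.0)\{c} has moves ·
Bisimilarity quotient blocks:
  B0 = {s0, t0}
  B1 = {s6, s7, t6, t7}
  B2 = {s1, s11, s12, s3, t1, t11, t12, t3}
  B3 = {s4, s5, t4, t5}
  B4 = {s10, t10}
  B5 = {s8, s9, t8, t9}
  B6 = {s2, t2}
s0 ∈ B0, t0 ∈ B0 → same block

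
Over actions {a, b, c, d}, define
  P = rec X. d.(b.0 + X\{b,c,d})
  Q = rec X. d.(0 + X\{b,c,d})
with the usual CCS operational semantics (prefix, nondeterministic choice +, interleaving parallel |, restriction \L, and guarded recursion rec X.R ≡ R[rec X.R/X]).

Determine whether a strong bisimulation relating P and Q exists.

NO

P's transition system — 3 states:
  p0 = rec X. d.(b.0 + X\{b,c,d}) :: --d--▸ p1
  p1 = b.0 + (rec X. d.(b.0 + X\{b,c,d}))\{b,c,d} :: --b--▸ p2
  p2 = 0 :: ·
Q's transition system — 2 states:
  q0 = rec X. d.(0 + X\{b,c,d}) :: --d--▸ q1
  q1 = 0 + (rec X. d.(0 + X\{b,c,d}))\{b,c,d} :: ·
Bisimilarity quotient blocks:
  B0 = {p0}
  B1 = {p1}
  B2 = {p2, q1}
  B3 = {q0}
p0 ∈ B0, q0 ∈ B3 → different blocks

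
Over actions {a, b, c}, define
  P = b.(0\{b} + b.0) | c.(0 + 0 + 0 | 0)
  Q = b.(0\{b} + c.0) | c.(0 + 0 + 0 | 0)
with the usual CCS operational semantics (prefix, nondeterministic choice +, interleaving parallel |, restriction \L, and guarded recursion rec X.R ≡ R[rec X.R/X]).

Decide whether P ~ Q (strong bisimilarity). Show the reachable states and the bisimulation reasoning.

NO

LTS(P): 6 reachable states
  m0 = b.(0\{b} + b.0) | c.(0 + 0 + 0 | 0) :: —b→ m1, —c→ m2
  m1 = (0\{b} + b.0) | c.(0 + 0 + 0 | 0) :: —b→ m3, —c→ m4
  m2 = b.(0\{b} + b.0) | (0 + 0 + 0 | 0) :: —b→ m4
  m3 = 0 | c.(0 + 0 + 0 | 0) :: —c→ m5
  m4 = (0\{b} + b.0) | (0 + 0 + 0 | 0) :: —b→ m5
  m5 = 0 | (0 + 0 + 0 | 0) :: ·
LTS(Q): 6 reachable states
  n0 = b.(0\{b} + c.0) | c.(0 + 0 + 0 | 0) :: —b→ n1, —c→ n2
  n1 = (0\{b} + c.0) | c.(0 + 0 + 0 | 0) :: —c→ n3, —c→ n4
  n2 = b.(0\{b} + c.0) | (0 + 0 + 0 | 0) :: —b→ n3
  n3 = (0\{b} + c.0) | (0 + 0 + 0 | 0) :: —c→ n5
  n4 = 0 | c.(0 + 0 + 0 | 0) :: —c→ n5
  n5 = 0 | (0 + 0 + 0 | 0) :: ·
Partition-refinement fixed point:
  B0 = {m0}
  B1 = {m2}
  B2 = {m4}
  B3 = {m5, n5}
  B4 = {m1}
  B5 = {m3, n3, n4}
  B6 = {n0}
  B7 = {n2}
  B8 = {n1}
m0 ∈ B0, n0 ∈ B6 → different blocks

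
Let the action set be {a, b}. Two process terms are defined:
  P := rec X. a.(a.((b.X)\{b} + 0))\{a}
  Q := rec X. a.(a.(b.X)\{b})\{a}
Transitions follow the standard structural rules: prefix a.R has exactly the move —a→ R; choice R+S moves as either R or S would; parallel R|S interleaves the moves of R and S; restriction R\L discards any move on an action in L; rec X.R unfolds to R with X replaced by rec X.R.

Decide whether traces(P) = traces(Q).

traces(P) = traces(Q)

LTS(P): 2 reachable states
  u0 = rec X. a.(a.((b.X)\{b} + 0))\{a} → =a=> u1
  u1 = (a.((b.(rec X. a.(a.((b.X)\{b} + 0))\{a}))\{b} + 0))\{a} → stopped
LTS(Q): 2 reachable states
  v0 = rec X. a.(a.(b.X)\{b})\{a} → =a=> v1
  v1 = (a.(b.(rec X. a.(a.(b.X)\{b})\{a}))\{b})\{a} → stopped
Bisimilarity quotient blocks:
  B0 = {u0, v0}
  B1 = {u1, v1}
u0 ∈ B0, v0 ∈ B0 → same block
Bisimilar ⇒ trace-equivalent.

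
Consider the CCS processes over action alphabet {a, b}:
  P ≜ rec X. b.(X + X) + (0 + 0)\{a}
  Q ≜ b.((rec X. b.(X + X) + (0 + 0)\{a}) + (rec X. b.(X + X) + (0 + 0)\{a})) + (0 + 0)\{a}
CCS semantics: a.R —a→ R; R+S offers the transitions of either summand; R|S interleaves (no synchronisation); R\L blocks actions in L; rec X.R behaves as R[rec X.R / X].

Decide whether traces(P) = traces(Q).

traces(P) = traces(Q)

P's transition system — 2 states:
  u0 = rec X. b.(X + X) + (0 + 0)\{a} has moves —b→ u1
  u1 = (rec X. b.(X + X) + (0 + 0)\{a}) + (rec X. b.(X + X) + (0 + 0)\{a}) has moves —b→ u1
Q's transition system — 2 states:
  v0 = b.((rec X. b.(X + X) + (0 + 0)\{a}) + (rec X. b.(X + X) + (0 + 0)\{a})) + (0 + 0)\{a} has moves —b→ v1
  v1 = (rec X. b.(X + X) + (0 + 0)\{a}) + (rec X. b.(X + X) + (0 + 0)\{a}) has moves —b→ v1
Bisimilarity quotient blocks:
  B0 = {u0, u1, v0, v1}
u0 ∈ B0, v0 ∈ B0 → same block
Bisimilar ⇒ trace-equivalent.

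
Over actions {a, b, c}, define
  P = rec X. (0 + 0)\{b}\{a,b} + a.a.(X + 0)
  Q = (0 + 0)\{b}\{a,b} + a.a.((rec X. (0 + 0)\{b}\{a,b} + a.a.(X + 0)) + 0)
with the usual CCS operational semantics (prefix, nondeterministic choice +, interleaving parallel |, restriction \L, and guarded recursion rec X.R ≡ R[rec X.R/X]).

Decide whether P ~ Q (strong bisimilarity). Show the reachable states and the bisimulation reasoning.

LTS(P): 3 reachable states
  u0 = rec X. (0 + 0)\{b}\{a,b} + a.a.(X + 0) → ··a··> u1
  u1 = a.((rec X. (0 + 0)\{b}\{a,b} + a.a.(X + 0)) + 0) → ··a··> u2
  u2 = (rec X. (0 + 0)\{b}\{a,b} + a.a.(X + 0)) + 0 → ··a··> u1
LTS(Q): 3 reachable states
  v0 = (0 + 0)\{b}\{a,b} + a.a.((rec X. (0 + 0)\{b}\{a,b} + a.a.(X + 0)) + 0) → ··a··> v1
  v1 = a.((rec X. (0 + 0)\{b}\{a,b} + a.a.(X + 0)) + 0) → ··a··> v2
  v2 = (rec X. (0 + 0)\{b}\{a,b} + a.a.(X + 0)) + 0 → ··a··> v1
Bisimilarity quotient blocks:
  B0 = {u0, u1, u2, v0, v1, v2}
u0 ∈ B0, v0 ∈ B0 → same block

YES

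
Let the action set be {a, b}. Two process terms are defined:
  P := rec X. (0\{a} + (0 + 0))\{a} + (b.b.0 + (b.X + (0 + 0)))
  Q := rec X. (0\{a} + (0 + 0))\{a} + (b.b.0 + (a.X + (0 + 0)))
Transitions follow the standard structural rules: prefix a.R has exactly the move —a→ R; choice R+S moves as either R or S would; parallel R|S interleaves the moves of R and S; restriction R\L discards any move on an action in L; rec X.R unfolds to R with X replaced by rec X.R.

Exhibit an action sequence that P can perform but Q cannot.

P's transition system — 3 states:
  p0 = rec X. (0\{a} + (0 + 0))\{a} + (b.b.0 + (b.X + (0 + 0))) → —b→ p0, —b→ p1
  p1 = b.0 → —b→ p2
  p2 = 0 → deadlocked
Q's transition system — 3 states:
  q0 = rec X. (0\{a} + (0 + 0))\{a} + (b.b.0 + (a.X + (0 + 0))) → —a→ q0, —b→ q1
  q1 = b.0 → —b→ q2
  q2 = 0 → deadlocked
Run σ = ⟨bbb⟩ on P: start {p0}
  after b @ step 1: {p0, p1}
  after b @ step 2: {p0, p1, p2}
  after b @ step 3: {p0, p1, p2}
  ✓ P
Run σ = ⟨bbb⟩ on Q: start {q0}
  after b @ step 1: {q1}
  after b @ step 2: {q2}
  after b @ step 3: no successor for Q

bbb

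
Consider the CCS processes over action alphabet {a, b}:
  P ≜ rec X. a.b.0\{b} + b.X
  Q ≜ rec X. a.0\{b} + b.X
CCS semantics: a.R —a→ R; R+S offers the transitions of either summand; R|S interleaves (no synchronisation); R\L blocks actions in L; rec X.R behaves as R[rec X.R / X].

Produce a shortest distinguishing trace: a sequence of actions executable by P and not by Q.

LTS(P): 3 reachable states
  u0 = rec X. a.b.0\{b} + b.X has moves -a-> u1, -b-> u0
  u1 = b.0\{b} has moves -b-> u2
  u2 = 0\{b} has moves ·
LTS(Q): 2 reachable states
  v0 = rec X. a.0\{b} + b.X has moves -a-> v1, -b-> v0
  v1 = 0\{b} has moves ·
Trace ⟨ab⟩ through P, begin at {u0}:
  step 1 (a): {u1}
  step 2 (b): {u2}
  — P admits the full trace.
Trace ⟨ab⟩ through Q, begin at {v0}:
  step 1 (a): {v1}
  step 2 (b): ∅  — Q cannot continue

ab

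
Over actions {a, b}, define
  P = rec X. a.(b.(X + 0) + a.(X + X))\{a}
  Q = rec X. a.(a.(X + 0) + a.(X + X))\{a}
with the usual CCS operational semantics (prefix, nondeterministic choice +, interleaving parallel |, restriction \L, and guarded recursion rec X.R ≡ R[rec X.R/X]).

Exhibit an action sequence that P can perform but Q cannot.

Reachable graph of P (3 states):
  m0 = rec X. a.(b.(X + 0) + a.(X + X))\{a} | =a=> m1
  m1 = (b.((rec X. a.(b.(X + 0) + a.(X + X))\{a}) + 0) + a.((rec X. a.(b.(X + 0) + a.(X + X))\{a}) + (rec X. a.(b.(X + 0) + a.(X + X))\{a})))\{a} | =b=> m2
  m2 = ((rec X. a.(b.(X + 0) + a.(X + X))\{a}) + 0)\{a} | ∅
Reachable graph of Q (2 states):
  n0 = rec X. a.(a.(X + 0) + a.(X + X))\{a} | =a=> n1
  n1 = (a.((rec X. a.(a.(X + 0) + a.(X + X))\{a}) + 0) + a.((rec X. a.(a.(X + 0) + a.(X + X))\{a}) + (rec X. a.(a.(X + 0) + a.(X + X))\{a})))\{a} | ∅
Run σ = ⟨ab⟩ on P: start {m0}
  step 1 (a): {m1}
  step 2 (b): {m2}
  P completes σ.
Run σ = ⟨ab⟩ on Q: start {n0}
  step 1 (a): {n1}
  step 2 (b): ∅  — Q cannot continue

ab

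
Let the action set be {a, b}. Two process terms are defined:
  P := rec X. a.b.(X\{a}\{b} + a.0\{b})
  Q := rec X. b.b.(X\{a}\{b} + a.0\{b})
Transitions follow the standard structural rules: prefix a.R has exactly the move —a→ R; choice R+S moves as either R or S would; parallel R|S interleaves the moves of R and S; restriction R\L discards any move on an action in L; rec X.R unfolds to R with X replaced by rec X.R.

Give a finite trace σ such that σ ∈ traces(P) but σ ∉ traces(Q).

a

Reachable graph of P (4 states):
  p0 = rec X. a.b.(X\{a}\{b} + a.0\{b}) | —a→ p1
  p1 = b.((rec X. a.b.(X\{a}\{b} + a.0\{b}))\{a}\{b} + a.0\{b}) | —b→ p2
  p2 = (rec X. a.b.(X\{a}\{b} + a.0\{b}))\{a}\{b} + a.0\{b} | —a→ p3
  p3 = 0\{b} | ∅
Reachable graph of Q (4 states):
  q0 = rec X. b.b.(X\{a}\{b} + a.0\{b}) | —b→ q1
  q1 = b.((rec X. b.b.(X\{a}\{b} + a.0\{b}))\{a}\{b} + a.0\{b}) | —b→ q2
  q2 = (rec X. b.b.(X\{a}\{b} + a.0\{b}))\{a}\{b} + a.0\{b} | —a→ q3
  q3 = 0\{b} | ∅
Run σ = ⟨a⟩ on P: start {p0}
  after a @ step 1: {p1}
  P completes σ.
Run σ = ⟨a⟩ on Q: start {q0}
  after a @ step 1: ∅  — Q cannot continue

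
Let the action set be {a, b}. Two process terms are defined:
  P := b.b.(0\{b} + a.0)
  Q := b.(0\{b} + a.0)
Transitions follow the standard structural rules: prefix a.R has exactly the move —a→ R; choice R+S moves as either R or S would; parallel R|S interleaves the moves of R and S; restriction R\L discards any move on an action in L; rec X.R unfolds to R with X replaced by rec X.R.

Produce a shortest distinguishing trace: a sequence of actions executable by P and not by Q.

bb

Reachable graph of P (4 states):
  p0 = b.b.(0\{b} + a.0) has moves —b→ p1
  p1 = b.(0\{b} + a.0) has moves —b→ p2
  p2 = 0\{b} + a.0 has moves —a→ p3
  p3 = 0 has moves ·
Reachable graph of Q (3 states):
  q0 = b.(0\{b} + a.0) has moves —b→ q1
  q1 = 0\{b} + a.0 has moves —a→ q2
  q2 = 0 has moves ·
Trace ⟨bb⟩ through P, begin at {p0}:
  step 1 (b): {p1}
  step 2 (b): {p2}
  ✓ P
Trace ⟨bb⟩ through Q, begin at {q0}:
  step 1 (b): {q1}
  step 2 (b): ∅ (Q stuck)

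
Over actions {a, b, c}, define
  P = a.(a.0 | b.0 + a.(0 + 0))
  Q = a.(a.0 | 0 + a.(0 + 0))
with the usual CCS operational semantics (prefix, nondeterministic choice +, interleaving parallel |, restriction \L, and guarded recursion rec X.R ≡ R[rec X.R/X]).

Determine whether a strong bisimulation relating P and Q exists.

NO

Reachable graph of P (6 states):
  m0 = a.(a.0 | b.0 + a.(0 + 0)) :: ··a··> m1
  m1 = a.0 | b.0 + a.(0 + 0) :: ··a··> m2, ··a··> m3, ··b··> m4
  m2 = 0 + 0 :: deadlocked
  m3 = 0 | b.0 :: ··b··> m5
  m4 = a.0 | 0 :: ··a··> m5
  m5 = 0 | 0 :: deadlocked
Reachable graph of Q (4 states):
  n0 = a.(a.0 | 0 + a.(0 + 0)) :: ··a··> n1
  n1 = a.0 | 0 + a.(0 + 0) :: ··a··> n2, ··a··> n3
  n2 = 0 + 0 :: deadlocked
  n3 = 0 | 0 :: deadlocked
Bisimilarity quotient blocks:
  B0 = {m0}
  B1 = {m1}
  B2 = {m2, m5, n2, n3}
  B3 = {m3}
  B4 = {m4, n1}
  B5 = {n0}
m0 ∈ B0, n0 ∈ B5 → different blocks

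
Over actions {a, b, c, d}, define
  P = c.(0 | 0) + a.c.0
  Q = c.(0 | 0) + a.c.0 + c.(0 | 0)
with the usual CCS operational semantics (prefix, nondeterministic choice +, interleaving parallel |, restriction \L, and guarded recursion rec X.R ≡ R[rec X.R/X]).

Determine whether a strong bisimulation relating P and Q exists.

LTS(P): 4 reachable states
  m0 = c.(0 | 0) + a.c.0 has moves --a--▸ m1, --c--▸ m2
  m1 = c.0 has moves --c--▸ m3
  m2 = 0 | 0 has moves stopped
  m3 = 0 has moves stopped
LTS(Q): 4 reachable states
  n0 = c.(0 | 0) + a.c.0 + c.(0 | 0) has moves --a--▸ n1, --c--▸ n2
  n1 = c.0 has moves --c--▸ n3
  n2 = 0 | 0 has moves stopped
  n3 = 0 has moves stopped
Bisimilarity quotient blocks:
  B0 = {m0, n0}
  B1 = {m2, m3, n2, n3}
  B2 = {m1, n1}
m0 ∈ B0, n0 ∈ B0 → same block

P ~ Q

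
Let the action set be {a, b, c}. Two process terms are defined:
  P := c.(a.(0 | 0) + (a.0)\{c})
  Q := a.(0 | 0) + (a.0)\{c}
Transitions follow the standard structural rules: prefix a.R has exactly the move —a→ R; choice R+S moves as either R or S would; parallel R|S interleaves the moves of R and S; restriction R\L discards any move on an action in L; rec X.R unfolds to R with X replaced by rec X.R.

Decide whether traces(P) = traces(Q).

NO — witness ⟨c⟩

LTS(P): 4 reachable states
  u0 = c.(a.(0 | 0) + (a.0)\{c}) ⊢ ··c··> u1
  u1 = a.(0 | 0) + (a.0)\{c} ⊢ ··a··> u2, ··a··> u3
  u2 = 0 | 0 ⊢ (no moves)
  u3 = 0\{c} ⊢ (no moves)
LTS(Q): 3 reachable states
  v0 = a.(0 | 0) + (a.0)\{c} ⊢ ··a··> v1, ··a··> v2
  v1 = 0 | 0 ⊢ (no moves)
  v2 = 0\{c} ⊢ (no moves)
Executing c from P (initial set {u0}):
  step 1 (c): {u1}
  ✓ P
Executing c from Q (initial set {v0}):
  step 1 (c): no successor for Q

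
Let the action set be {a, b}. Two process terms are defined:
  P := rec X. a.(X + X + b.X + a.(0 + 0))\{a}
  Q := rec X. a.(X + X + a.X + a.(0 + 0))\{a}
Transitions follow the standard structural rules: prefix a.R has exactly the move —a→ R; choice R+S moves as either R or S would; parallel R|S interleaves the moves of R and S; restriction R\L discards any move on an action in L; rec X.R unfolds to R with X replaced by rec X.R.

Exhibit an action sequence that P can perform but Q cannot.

ab

P's transition system — 3 states:
  u0 = rec X. a.(X + X + b.X + a.(0 + 0))\{a} → =a=> u1
  u1 = ((rec X. a.(X + X + b.X + a.(0 + 0))\{a}) + (rec X. a.(X + X + b.X + a.(0 + 0))\{a}) + b.(rec X. a.(X + X + b.X + a.(0 + 0))\{a}) + a.(0 + 0))\{a} → =b=> u2
  u2 = (rec X. a.(X + X + b.X + a.(0 + 0))\{a})\{a} → deadlocked
Q's transition system — 2 states:
  v0 = rec X. a.(X + X + a.X + a.(0 + 0))\{a} → =a=> v1
  v1 = ((rec X. a.(X + X + a.X + a.(0 + 0))\{a}) + (rec X. a.(X + X + a.X + a.(0 + 0))\{a}) + a.(rec X. a.(X + X + a.X + a.(0 + 0))\{a}) + a.(0 + 0))\{a} → deadlocked
Run σ = ⟨ab⟩ on P: start {u0}
  [1] a ⇒ {u1}
  [2] b ⇒ {u2}
  — P admits the full trace.
Run σ = ⟨ab⟩ on Q: start {v0}
  [1] a ⇒ {v1}
  [2] b ⇒ ∅ (Q stuck)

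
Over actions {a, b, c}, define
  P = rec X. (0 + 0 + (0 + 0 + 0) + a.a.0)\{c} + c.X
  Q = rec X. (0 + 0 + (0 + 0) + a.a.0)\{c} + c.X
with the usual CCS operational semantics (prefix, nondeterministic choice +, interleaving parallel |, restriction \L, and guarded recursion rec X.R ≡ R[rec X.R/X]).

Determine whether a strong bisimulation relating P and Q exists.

bisimilar

P's transition system — 3 states:
  m0 = rec X. (0 + 0 + (0 + 0 + 0) + a.a.0)\{c} + c.X has moves --a--▸ m1, --c--▸ m0
  m1 = (a.0)\{c} has moves --a--▸ m2
  m2 = 0\{c} has moves stopped
Q's transition system — 3 states:
  n0 = rec X. (0 + 0 + (0 + 0) + a.a.0)\{c} + c.X has moves --a--▸ n1, --c--▸ n0
  n1 = (a.0)\{c} has moves --a--▸ n2
  n2 = 0\{c} has moves stopped
Bisimilarity quotient blocks:
  B0 = {m0, n0}
  B1 = {m1, n1}
  B2 = {m2, n2}
m0 ∈ B0, n0 ∈ B0 → same block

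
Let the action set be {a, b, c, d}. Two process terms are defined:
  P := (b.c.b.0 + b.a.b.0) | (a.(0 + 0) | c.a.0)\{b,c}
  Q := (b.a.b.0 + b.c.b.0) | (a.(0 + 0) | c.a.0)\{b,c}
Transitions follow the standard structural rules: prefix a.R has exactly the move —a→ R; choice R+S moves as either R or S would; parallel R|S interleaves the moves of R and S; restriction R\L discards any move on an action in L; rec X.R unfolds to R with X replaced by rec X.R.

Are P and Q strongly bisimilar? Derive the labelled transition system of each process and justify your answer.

LTS(P): 10 reachable states
  s0 = (b.c.b.0 + b.a.b.0) | (a.(0 + 0) | c.a.0)\{b,c} → =a=> s1, =b=> s2, =b=> s3
  s1 = (b.c.b.0 + b.a.b.0) | ((0 + 0) | c.a.0)\{b,c} → =b=> s4, =b=> s5
  s2 = a.b.0 | (a.(0 + 0) | c.a.0)\{b,c} → =a=> s4, =a=> s6
  s3 = c.b.0 | (a.(0 + 0) | c.a.0)\{b,c} → =a=> s5, =c=> s6
  s4 = a.b.0 | ((0 + 0) | c.a.0)\{b,c} → =a=> s7
  s5 = c.b.0 | ((0 + 0) | c.a.0)\{b,c} → =c=> s7
  s6 = b.0 | (a.(0 + 0) | c.a.0)\{b,c} → =a=> s7, =b=> s8
  s7 = b.0 | ((0 + 0) | c.a.0)\{b,c} → =b=> s9
  s8 = 0 | (a.(0 + 0) | c.a.0)\{b,c} → =a=> s9
  s9 = 0 | ((0 + 0) | c.a.0)\{b,c} → ·
LTS(Q): 10 reachable states
  t0 = (b.a.b.0 + b.c.b.0) | (a.(0 + 0) | c.a.0)\{b,c} → =a=> t1, =b=> t2, =b=> t3
  t1 = (b.a.b.0 + b.c.b.0) | ((0 + 0) | c.a.0)\{b,c} → =b=> t4, =b=> t5
  t2 = a.b.0 | (a.(0 + 0) | c.a.0)\{b,c} → =a=> t4, =a=> t6
  t3 = c.b.0 | (a.(0 + 0) | c.a.0)\{b,c} → =a=> t5, =c=> t6
  t4 = a.b.0 | ((0 + 0) | c.a.0)\{b,c} → =a=> t7
  t5 = c.b.0 | ((0 + 0) | c.a.0)\{b,c} → =c=> t7
  t6 = b.0 | (a.(0 + 0) | c.a.0)\{b,c} → =a=> t7, =b=> t8
  t7 = b.0 | ((0 + 0) | c.a.0)\{b,c} → =b=> t9
  t8 = 0 | (a.(0 + 0) | c.a.0)\{b,c} → =a=> t9
  t9 = 0 | ((0 + 0) | c.a.0)\{b,c} → ·
Bisimilarity quotient blocks:
  B0 = {s0, t0}
  B1 = {s1, t1}
  B2 = {s4, t4}
  B3 = {s7, t7}
  B4 = {s9, t9}
  B5 = {s5, t5}
  B6 = {s3, t3}
  B7 = {s6, t6}
  B8 = {s8, t8}
  B9 = {s2, t2}
s0 ∈ B0, t0 ∈ B0 → same block

bisimilar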